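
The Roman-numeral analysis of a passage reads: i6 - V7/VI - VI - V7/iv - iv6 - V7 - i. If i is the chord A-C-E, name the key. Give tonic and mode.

The chord Am is a minor triad rooted on A; its label is i.
If A is scale degree 1 and the mode makes that degree carry a minor triad, the tonic is A and the mode is minor.

A minor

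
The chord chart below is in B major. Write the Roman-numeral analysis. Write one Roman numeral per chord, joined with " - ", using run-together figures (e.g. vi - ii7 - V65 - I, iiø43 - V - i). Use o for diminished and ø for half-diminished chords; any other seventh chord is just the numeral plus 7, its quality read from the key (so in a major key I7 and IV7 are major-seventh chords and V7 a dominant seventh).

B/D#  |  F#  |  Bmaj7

I6 - V - I7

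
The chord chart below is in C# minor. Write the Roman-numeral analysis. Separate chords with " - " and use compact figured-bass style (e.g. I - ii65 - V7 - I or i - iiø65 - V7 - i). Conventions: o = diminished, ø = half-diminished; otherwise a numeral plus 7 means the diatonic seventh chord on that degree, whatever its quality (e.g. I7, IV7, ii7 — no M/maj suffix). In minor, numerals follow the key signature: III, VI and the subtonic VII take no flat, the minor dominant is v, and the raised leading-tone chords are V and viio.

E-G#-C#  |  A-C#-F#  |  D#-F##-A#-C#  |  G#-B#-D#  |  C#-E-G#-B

E-G#-C# has root C#, degree 1 in C# minor, so i6.
A-C#-F# has root F#, degree 4 in C# minor, so iv6.
D#-F##-A#-C# is the secondary dominant of V (dominant seventh chord on D#): V7/V.
G#-B#-D#: major triad on G# = scale degree 5 → V.
C#-E-G#-B: minor seventh chord on C# = scale degree 1 → i7.

i6 - iv6 - V7/V - V - i7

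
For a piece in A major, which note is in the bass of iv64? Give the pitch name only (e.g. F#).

A

iv in A major has root D; the chord is D-F-A.
The figure 64 means second inversion — the fifth is in the bass.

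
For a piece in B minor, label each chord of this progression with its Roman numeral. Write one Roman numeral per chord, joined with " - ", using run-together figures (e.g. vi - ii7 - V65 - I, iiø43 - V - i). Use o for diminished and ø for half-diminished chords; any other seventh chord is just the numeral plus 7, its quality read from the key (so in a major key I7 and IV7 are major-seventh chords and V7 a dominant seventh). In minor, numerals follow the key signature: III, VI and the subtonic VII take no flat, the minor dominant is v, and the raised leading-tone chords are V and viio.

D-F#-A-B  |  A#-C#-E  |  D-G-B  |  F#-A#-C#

D-F#-A-B: minor seventh chord on B = scale degree 1 → i65.
A#-C#-E has root A#, degree 7 in B minor, so viio.
D-G-B: major triad on G = scale degree 6 → VI64.
F#-A#-C# has root F#, degree 5 in B minor, so V.

i65 - viio - VI64 - V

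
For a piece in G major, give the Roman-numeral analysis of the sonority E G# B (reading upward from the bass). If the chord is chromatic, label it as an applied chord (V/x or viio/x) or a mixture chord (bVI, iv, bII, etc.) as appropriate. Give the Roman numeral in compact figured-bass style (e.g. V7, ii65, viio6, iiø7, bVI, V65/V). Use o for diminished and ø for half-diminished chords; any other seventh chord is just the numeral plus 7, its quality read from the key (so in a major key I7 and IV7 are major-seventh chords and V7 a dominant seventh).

The pitches E-G#-B form a major triad rooted on E.
E is not a diatonic chord root with this quality in G major, but it lies a perfect fifth above A (ii), so the chord functions as an applied dominant of ii.

V/ii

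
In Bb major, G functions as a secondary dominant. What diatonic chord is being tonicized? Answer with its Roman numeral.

The chord is a major triad on G.
A dominant resolves down a perfect fifth: G → C. In Bb major, C is scale degree 2, i.e. ii.

ii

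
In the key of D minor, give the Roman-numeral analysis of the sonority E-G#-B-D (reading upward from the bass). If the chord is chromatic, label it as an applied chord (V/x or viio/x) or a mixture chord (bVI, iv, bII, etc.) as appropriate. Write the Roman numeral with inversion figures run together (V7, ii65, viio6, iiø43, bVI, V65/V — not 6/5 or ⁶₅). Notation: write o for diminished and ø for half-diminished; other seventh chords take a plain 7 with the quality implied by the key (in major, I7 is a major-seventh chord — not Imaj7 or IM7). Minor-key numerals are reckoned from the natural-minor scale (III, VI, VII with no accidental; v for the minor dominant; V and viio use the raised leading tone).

V7/V

Stacked in thirds the chord is E-G#-B-D: a dominant seventh chord on E.
E is not a diatonic chord root with this quality in D minor, but it lies a perfect fifth above A (V), so the chord functions as an applied dominant of V.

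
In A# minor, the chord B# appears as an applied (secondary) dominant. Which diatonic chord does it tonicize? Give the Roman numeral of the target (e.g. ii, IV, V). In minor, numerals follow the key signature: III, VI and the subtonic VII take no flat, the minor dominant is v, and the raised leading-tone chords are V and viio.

V

The chord is a major triad on B#.
A dominant resolves down a perfect fifth: B# → E#. In A# minor, E# is scale degree 5, i.e. V.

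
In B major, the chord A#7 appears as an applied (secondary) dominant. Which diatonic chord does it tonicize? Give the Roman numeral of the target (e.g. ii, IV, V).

The chord is a dominant seventh chord on A#.
A dominant resolves down a perfect fifth: A# → D#. In B major, D# is scale degree 3, i.e. iii.

iii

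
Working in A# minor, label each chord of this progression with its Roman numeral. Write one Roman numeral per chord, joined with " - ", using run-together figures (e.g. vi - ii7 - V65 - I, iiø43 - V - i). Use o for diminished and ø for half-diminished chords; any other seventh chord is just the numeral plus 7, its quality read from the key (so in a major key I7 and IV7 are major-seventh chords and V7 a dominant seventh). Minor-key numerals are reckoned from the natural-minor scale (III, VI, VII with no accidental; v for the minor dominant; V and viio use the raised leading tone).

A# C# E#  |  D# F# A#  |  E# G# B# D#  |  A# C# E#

i - iv - v7 - i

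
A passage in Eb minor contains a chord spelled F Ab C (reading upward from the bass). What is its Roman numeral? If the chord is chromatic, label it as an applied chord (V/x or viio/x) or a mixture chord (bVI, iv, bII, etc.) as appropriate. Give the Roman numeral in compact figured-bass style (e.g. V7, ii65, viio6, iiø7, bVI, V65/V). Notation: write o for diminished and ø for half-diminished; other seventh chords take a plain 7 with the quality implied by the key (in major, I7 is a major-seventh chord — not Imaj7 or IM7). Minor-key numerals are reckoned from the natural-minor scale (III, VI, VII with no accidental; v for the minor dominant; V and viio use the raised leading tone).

The pitches F-Ab-C form a minor triad rooted on F.
F is the second degree of Eb minor. This is the minor supertonic, borrowed from the parallel major (the Dorian ii).

ii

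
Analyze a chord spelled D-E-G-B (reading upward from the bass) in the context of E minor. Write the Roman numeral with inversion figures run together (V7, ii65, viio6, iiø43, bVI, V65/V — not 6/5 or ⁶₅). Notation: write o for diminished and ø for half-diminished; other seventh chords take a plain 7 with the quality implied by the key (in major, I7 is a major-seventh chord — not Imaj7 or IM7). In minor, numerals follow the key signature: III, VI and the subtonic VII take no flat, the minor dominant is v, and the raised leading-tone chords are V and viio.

i42

Stacked in thirds the chord is E-G-B-D: a minor seventh chord on E.
In E minor, E is the tonic; the diatonic minor seventh chord there is i7.
With D in the bass the chord is in third inversion, so the figured bass is 42.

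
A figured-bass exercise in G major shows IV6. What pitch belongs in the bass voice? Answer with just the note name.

E

IV in G major has root C; the chord is C-E-G.
The figure 6 means first inversion — the third is in the bass.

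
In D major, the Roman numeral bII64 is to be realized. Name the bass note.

bII in D major has root Eb; the chord is Eb-G-Bb.
The figure 64 means second inversion — the fifth is in the bass.

Bb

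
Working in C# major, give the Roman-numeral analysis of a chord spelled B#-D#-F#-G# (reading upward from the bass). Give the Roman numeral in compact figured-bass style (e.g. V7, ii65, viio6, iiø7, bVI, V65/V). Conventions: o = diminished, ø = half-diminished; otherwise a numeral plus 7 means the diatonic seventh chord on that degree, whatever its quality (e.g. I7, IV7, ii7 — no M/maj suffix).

Stacked in thirds the chord is G#-B#-D#-F#: a dominant seventh chord on G#.
G# is scale degree 5 in C# major, and a dominant seventh chord on that degree is written V7.
With B# in the bass the chord is in first inversion, so the figured bass is 65.

V65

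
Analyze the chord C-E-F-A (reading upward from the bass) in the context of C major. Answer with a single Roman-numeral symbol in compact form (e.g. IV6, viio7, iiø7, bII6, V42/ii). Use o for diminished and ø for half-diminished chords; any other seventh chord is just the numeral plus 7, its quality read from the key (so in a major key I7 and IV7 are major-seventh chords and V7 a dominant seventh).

The pitches F-A-C-E form a major seventh chord rooted on F.
In C major, F is the subdominant; the diatonic major seventh chord there is IV7.
With C in the bass the chord is in second inversion, so the figured bass is 43.

IV43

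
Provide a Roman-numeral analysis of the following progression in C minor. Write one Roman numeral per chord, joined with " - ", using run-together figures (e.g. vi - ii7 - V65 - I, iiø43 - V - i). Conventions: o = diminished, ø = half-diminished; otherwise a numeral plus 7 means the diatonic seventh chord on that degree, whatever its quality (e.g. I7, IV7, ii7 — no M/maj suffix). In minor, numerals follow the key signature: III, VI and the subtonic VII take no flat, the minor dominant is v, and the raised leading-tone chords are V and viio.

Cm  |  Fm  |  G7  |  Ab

Cm has root C, degree 1 in C minor, so i.
Fm: minor triad on F = scale degree 4 → iv.
G7: root G is the dominant; dominant seventh chord there is V7.
Ab: root Ab is the submediant; major triad there is VI.

i - iv - V7 - VI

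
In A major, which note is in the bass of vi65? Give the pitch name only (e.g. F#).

A

vi in A major has root F#; the chord is F#-A-C#-E.
The figure 65 means first inversion — the third is in the bass.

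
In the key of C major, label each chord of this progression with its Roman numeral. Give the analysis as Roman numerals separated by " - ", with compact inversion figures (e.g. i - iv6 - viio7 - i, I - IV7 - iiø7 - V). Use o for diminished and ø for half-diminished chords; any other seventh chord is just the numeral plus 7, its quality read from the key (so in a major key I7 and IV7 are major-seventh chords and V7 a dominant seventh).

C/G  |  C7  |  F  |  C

C/G: root C is the tonic; major triad there is I64.
C7: chromatic; C is V of IV, so V7/IV.
F: root F is the subdominant; major triad there is IV.
C: major triad on C = scale degree 1 → I.

I64 - V7/IV - IV - I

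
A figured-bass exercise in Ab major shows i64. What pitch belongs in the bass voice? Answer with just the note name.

i in Ab major has root Ab; the chord is Ab-Cb-Eb.
The figure 64 means second inversion — the fifth is in the bass.

Eb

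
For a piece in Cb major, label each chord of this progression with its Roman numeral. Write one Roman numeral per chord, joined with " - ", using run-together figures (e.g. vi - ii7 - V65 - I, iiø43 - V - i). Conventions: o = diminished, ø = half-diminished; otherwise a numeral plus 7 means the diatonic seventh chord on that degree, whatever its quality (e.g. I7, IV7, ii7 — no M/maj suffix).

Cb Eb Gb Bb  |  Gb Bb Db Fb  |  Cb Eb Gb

Cb-Eb-Gb-Bb has root Cb, degree 1 in Cb major, so I7.
Gb-Bb-Db-Fb: root Gb is the dominant; dominant seventh chord there is V7.
Cb-Eb-Gb: major triad on Cb = scale degree 1 → I.

I7 - V7 - I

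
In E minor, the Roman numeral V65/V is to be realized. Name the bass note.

The applied chord V65/V is rooted on F#: F#-A#-C#-E.
The figure 65 means first inversion — the third is in the bass.

A#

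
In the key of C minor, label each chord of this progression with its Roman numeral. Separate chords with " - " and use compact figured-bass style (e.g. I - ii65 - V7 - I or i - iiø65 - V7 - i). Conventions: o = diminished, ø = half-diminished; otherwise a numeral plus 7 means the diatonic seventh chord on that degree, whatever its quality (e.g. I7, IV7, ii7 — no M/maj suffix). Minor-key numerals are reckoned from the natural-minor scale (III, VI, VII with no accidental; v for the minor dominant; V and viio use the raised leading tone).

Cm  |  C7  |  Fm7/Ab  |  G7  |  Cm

i - V7/iv - iv65 - V7 - i

Cm has root C, degree 1 in C minor, so i.
C7 is the secondary dominant of iv (dominant seventh chord on C): V7/iv.
Fm7/Ab has root F, degree 4 in C minor, so iv65.
G7: dominant seventh chord on G = scale degree 5 → V7.
Cm has root C, degree 1 in C minor, so i.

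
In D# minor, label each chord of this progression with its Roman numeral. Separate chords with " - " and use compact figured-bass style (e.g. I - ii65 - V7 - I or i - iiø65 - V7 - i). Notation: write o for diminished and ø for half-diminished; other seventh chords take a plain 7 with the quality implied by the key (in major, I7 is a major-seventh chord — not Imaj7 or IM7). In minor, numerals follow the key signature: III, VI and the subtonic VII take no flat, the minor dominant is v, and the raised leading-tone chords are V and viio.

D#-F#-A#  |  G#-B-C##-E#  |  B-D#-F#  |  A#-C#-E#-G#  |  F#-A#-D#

D#-F#-A#: minor triad on D# = scale degree 1 → i.
G#-B-C##-E# has root C##, degree 7 in D# minor, so viio43.
B-D#-F#: major triad on B = scale degree 6 → VI.
A#-C#-E#-G#: minor seventh chord on A# = scale degree 5 → v7.
F#-A#-D# has root D#, degree 1 in D# minor, so i6.

i - viio43 - VI - v7 - i6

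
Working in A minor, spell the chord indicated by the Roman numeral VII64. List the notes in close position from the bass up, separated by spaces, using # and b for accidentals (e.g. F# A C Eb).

D G B

In A minor, scale degree 7 is G, and the diatonic chord built there is a major triad.
Stacking thirds from G gives G-B-D.
With the 64 figure the chord is in second inversion; from the bass D upward in close position it reads D-G-B.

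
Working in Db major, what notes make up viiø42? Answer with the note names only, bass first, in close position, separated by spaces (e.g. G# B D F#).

The numeral's case and figure indicate a half-diminished seventh chord. In Db major its root, scale degree 7, is C.
Stacking thirds from C gives C-Eb-Gb-Bb.
The figured bass 42 indicates third inversion, placing the seventh (Bb) in the bass: Bb-C-Eb-Gb.

Bb C Eb Gb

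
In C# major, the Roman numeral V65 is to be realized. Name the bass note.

B#

V in C# major has root G#; the chord is G#-B#-D#-F#.
The figure 65 means first inversion — the third is in the bass.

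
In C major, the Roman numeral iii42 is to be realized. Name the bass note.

iii in C major has root E; the chord is E-G-B-D.
The figure 42 means third inversion — the seventh is in the bass.

D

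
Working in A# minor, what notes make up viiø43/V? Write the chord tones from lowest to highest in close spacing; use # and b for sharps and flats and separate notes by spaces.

A# C## D## F##

The slash marks an applied leading-tone chord: viio of V. In A# minor, V is E#, so the leading tone to it is D##, a half step below.
Building a half-diminished seventh chord on D## gives D##-F##-A#-C##.
With the 43 figure the chord is in second inversion; from the bass A# upward in close position it reads A#-C##-D##-F##.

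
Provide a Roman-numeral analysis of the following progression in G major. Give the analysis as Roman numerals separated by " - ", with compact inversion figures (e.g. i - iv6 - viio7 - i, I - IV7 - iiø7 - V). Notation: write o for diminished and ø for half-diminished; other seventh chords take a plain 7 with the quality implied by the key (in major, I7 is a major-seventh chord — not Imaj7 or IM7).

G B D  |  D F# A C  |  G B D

I - V7 - I

G-B-D has root G, degree 1 in G major, so I.
D-F#-A-C: root D is the dominant; dominant seventh chord there is V7.
G-B-D has root G, degree 1 in G major, so I.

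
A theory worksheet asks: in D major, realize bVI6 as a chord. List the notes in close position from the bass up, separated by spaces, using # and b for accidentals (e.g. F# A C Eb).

D F Bb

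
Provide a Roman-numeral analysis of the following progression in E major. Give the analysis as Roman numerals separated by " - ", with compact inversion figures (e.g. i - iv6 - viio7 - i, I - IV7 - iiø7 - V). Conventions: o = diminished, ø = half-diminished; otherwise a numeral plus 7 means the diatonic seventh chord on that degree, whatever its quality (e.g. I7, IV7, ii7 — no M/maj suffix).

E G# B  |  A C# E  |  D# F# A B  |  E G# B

E-G#-B: major triad on E = scale degree 1 → I.
A-C#-E: root A is the subdominant; major triad there is IV.
D#-F#-A-B has root B, degree 5 in E major, so V65.
E-G#-B: root E is the tonic; major triad there is I.

I - IV - V65 - I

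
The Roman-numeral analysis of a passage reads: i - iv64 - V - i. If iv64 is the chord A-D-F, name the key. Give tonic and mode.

A minor

The anchor chord is a minor triad on D, labeled iv64.
Counting down 3 scale steps from D places the tonic on A; a minor triad on degree 4 is diatonic only in minor.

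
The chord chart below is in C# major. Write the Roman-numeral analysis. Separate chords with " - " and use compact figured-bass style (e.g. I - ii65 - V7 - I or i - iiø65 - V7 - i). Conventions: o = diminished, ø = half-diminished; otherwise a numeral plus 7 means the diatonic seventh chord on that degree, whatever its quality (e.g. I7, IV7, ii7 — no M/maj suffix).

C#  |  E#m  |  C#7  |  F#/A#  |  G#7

C#: root C# is the tonic; major triad there is I.
E#m has root E#, degree 3 in C# major, so iii.
C#7 is the secondary dominant of IV (dominant seventh chord on C#): V7/IV.
F#/A# has root F#, degree 4 in C# major, so IV6.
G#7: dominant seventh chord on G# = scale degree 5 → V7.

I - iii - V7/IV - IV6 - V7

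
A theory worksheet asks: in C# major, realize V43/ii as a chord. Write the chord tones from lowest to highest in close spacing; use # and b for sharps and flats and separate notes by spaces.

E# G# A# C##

The slash means an applied dominant: we want the dominant of ii. In C# major, ii is D# minor, and its dominant is built on A#.
Building a dominant seventh chord on A# gives A#-C##-E#-G#.
The figured bass 43 indicates second inversion, placing the fifth (E#) in the bass: E#-G#-A#-C##.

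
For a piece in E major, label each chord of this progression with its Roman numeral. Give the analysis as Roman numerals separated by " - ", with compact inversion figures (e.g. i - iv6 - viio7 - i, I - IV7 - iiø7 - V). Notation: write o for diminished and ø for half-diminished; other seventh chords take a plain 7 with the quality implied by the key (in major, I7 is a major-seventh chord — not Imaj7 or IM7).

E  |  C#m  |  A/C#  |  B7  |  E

I - vi - IV6 - V7 - I

E: major triad on E = scale degree 1 → I.
C#m: minor triad on C# = scale degree 6 → vi.
A/C# has root A, degree 4 in E major, so IV6.
B7: root B is the dominant; dominant seventh chord there is V7.
E: root E is the tonic; major triad there is I.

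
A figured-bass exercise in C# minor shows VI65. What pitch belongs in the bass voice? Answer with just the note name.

C#

VI in C# minor has root A; the chord is A-C#-E-G#.
The figure 65 means first inversion — the third is in the bass.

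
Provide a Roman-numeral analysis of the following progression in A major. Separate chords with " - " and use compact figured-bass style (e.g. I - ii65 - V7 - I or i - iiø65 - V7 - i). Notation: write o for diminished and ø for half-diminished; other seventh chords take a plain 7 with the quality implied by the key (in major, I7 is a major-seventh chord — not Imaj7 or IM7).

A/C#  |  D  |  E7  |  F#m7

I6 - IV - V7 - vi7

A/C#: root A is the tonic; major triad there is I6.
D has root D, degree 4 in A major, so IV.
E7 has root E, degree 5 in A major, so V7.
F#m7: root F# is the submediant; minor seventh chord there is vi7.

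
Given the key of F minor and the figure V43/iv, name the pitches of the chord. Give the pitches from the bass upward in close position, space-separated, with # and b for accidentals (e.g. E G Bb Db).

V43/iv is a secondary dominant — the dominant seventh of iv. iv in F minor is Bb, so the applied chord's root is F, a perfect fifth above.
Building a dominant seventh chord on F gives F-A-C-Eb.
With the 43 figure the chord is in second inversion; from the bass C upward in close position it reads C-Eb-F-A.

C Eb F A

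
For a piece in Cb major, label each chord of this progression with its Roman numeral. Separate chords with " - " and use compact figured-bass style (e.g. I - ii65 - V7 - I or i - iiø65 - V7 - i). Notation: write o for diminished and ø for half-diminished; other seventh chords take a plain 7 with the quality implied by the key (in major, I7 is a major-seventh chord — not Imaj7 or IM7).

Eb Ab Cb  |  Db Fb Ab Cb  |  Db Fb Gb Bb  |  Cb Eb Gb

Eb-Ab-Cb has root Ab, degree 6 in Cb major, so vi64.
Db-Fb-Ab-Cb: minor seventh chord on Db = scale degree 2 → ii7.
Db-Fb-Gb-Bb: root Gb is the dominant; dominant seventh chord there is V43.
Cb-Eb-Gb has root Cb, degree 1 in Cb major, so I.

vi64 - ii7 - V43 - I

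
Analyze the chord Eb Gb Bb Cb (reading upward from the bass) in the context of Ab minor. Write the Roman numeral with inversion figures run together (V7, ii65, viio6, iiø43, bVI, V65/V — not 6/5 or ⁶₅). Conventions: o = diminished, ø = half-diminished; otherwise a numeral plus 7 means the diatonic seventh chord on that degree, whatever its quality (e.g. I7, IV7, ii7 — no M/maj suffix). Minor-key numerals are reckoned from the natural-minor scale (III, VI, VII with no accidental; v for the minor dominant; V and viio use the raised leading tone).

III65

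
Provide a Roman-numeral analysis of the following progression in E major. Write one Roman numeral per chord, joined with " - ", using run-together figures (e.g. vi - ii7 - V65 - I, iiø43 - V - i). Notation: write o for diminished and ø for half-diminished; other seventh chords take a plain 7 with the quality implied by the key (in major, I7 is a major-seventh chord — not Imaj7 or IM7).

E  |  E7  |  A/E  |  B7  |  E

I - V7/IV - IV64 - V7 - I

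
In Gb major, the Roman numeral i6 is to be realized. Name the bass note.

Bbb

i in Gb major has root Gb; the chord is Gb-Bbb-Db.
The figure 6 means first inversion — the third is in the bass.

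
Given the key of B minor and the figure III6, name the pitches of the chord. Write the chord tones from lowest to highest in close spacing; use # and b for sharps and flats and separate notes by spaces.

The numeral's case and figure indicate a major triad. In B minor its root, the third degree, is D.
Stacking thirds from D gives D-F#-A.
With the 6 figure the chord is in first inversion; from the bass F# upward in close position it reads F#-A-D.

F# A D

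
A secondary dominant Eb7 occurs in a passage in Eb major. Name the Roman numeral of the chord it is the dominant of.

IV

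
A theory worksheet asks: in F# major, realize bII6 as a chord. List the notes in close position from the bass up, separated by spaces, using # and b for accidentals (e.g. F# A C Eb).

B D G

bII6 is the Neapolitan sixth — a major triad on the lowered second degree, here in its customary first inversion. In F# major that root is G.
So the chord is G-B-D, a major triad.
With the 6 figure the chord is in first inversion; from the bass B upward in close position it reads B-D-G.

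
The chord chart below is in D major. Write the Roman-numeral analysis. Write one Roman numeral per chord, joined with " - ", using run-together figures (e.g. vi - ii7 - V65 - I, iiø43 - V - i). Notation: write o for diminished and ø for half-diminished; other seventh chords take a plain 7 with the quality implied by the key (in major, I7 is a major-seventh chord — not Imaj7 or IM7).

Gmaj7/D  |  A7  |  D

Gmaj7/D: major seventh chord on G = scale degree 4 → IV43.
A7: dominant seventh chord on A = scale degree 5 → V7.
D: root D is the tonic; major triad there is I.

IV43 - V7 - I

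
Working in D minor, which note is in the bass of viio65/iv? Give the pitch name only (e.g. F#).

The applied chord viio65/iv is rooted on F#: F#-A-C-Eb.
The figure 65 means first inversion — the third is in the bass.

A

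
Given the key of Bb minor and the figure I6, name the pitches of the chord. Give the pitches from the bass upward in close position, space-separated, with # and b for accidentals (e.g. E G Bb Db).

Scale degree 1 in Bb minor is Bb; here the chord built on it is altered to a major triad. I6 is the major tonic (Picardy third), borrowed from the parallel major.
So the chord is Bb-D-F.
With the 6 figure the chord is in first inversion; from the bass D upward in close position it reads D-F-Bb.

D F Bb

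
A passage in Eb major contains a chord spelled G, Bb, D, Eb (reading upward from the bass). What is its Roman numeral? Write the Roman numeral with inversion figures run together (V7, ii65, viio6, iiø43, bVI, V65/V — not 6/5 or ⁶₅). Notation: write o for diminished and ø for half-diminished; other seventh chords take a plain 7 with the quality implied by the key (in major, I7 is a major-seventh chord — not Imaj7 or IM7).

The pitches Eb-G-Bb-D form a major seventh chord rooted on Eb.
Eb is scale degree 1 in Eb major, and a major seventh chord on that degree is written I7.
With G in the bass the chord is in first inversion, so the figured bass is 65.

I65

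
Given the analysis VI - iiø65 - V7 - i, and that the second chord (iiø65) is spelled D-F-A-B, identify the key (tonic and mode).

A minor

The chord Bm7b5/D is a half-diminished seventh chord rooted on B; its label is iiø65.
iiø65 on B implies B is the supertonic; that puts the tonic at A, and the lowercase numeral fits minor mode.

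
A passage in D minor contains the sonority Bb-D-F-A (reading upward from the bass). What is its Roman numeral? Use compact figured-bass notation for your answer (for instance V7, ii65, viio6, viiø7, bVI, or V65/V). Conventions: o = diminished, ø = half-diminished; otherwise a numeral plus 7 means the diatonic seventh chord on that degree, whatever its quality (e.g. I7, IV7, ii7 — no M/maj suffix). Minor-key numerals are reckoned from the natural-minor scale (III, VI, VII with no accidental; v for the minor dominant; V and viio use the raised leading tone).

VI7

The pitches Bb-D-F-A form a major seventh chord rooted on Bb.
Bb is scale degree 6 in D minor, and a major seventh chord on that degree is written VI7.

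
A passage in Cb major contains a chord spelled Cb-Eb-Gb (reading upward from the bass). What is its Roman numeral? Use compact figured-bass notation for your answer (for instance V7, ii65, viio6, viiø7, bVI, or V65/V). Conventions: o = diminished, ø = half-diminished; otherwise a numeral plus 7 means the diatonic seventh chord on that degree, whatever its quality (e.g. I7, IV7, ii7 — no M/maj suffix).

I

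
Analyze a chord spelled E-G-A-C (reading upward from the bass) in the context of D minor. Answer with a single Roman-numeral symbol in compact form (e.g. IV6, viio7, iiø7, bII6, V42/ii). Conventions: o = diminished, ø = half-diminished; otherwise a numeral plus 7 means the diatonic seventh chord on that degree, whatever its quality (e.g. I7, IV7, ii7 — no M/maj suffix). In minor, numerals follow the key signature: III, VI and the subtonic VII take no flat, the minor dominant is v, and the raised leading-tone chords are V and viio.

The pitches A-C-E-G form a minor seventh chord rooted on A.
A is scale degree 5 in D minor, and a minor seventh chord on that degree is written v7.
With E in the bass the chord is in second inversion, so the figured bass is 43.

v43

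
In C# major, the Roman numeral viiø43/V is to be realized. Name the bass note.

C#

The applied chord viiø43/V is rooted on F##: F##-A#-C#-E#.
The figure 43 means second inversion — the fifth is in the bass.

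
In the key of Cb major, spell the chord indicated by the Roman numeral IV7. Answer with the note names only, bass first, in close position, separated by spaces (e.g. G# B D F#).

Fb Ab Cb Eb

The numeral's case and figure indicate a major seventh chord. In Cb major its root, the subdominant, is Fb.
Stacking thirds from Fb gives Fb-Ab-Cb-Eb.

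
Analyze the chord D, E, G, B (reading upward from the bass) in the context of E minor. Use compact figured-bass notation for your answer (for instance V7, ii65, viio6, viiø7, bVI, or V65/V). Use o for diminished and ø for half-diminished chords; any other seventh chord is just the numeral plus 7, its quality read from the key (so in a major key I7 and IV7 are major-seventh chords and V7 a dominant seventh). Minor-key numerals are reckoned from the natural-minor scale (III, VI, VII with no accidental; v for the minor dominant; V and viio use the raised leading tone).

i42

The pitches E-G-B-D form a minor seventh chord rooted on E.
In E minor, E is the tonic; the diatonic minor seventh chord there is i7.
With D in the bass the chord is in third inversion, so the figured bass is 42.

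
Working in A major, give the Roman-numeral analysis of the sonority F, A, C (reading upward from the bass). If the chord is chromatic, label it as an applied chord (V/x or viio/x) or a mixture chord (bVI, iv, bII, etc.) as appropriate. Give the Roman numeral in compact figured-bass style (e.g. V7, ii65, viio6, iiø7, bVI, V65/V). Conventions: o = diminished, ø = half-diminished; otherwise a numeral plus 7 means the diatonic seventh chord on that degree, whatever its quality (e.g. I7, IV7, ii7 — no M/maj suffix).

Stacked in thirds the chord is F-A-C: a major triad on F.
F is the lowered sixth degree of A major (diatonic 6 would be F#). This is a major triad on the lowered sixth degree, borrowed from the parallel minor.

bVI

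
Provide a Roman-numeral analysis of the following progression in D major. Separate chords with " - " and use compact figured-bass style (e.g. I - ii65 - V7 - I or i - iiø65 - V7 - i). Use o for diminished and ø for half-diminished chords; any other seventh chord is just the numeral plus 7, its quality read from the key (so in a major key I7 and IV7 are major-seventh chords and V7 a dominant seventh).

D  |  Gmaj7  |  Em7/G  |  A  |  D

D: major triad on D = scale degree 1 → I.
Gmaj7 has root G, degree 4 in D major, so IV7.
Em7/G: minor seventh chord on E = scale degree 2 → ii65.
A: root A is the dominant; major triad there is V.
D has root D, degree 1 in D major, so I.

I - IV7 - ii65 - V - I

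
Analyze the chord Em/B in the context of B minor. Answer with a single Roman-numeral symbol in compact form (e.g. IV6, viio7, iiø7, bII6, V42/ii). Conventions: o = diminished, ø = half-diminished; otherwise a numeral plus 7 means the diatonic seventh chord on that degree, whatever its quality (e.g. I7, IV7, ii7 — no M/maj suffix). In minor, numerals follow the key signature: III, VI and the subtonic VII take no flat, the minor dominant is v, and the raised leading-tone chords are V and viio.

The pitches E-G-B form a minor triad rooted on E.
E is scale degree 4 in B minor, and a minor triad on that degree is written iv.
With B in the bass the chord is in second inversion, so the figured bass is 64.

iv64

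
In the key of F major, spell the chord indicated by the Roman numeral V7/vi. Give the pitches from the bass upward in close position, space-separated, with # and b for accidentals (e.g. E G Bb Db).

A C# E G

The slash means an applied dominant: we want the dominant of vi. In F major, vi is D minor, and its dominant is built on A.
Building a dominant seventh chord on A gives A-C#-E-G.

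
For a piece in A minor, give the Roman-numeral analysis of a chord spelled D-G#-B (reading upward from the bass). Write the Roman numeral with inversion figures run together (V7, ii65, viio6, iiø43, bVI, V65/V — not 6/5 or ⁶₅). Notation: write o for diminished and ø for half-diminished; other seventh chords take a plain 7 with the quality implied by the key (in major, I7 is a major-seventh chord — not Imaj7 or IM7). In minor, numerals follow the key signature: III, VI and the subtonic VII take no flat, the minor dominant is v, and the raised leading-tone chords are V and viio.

The pitches G#-B-D form a diminished triad rooted on G#.
G# is scale degree 7 in A minor, and a diminished triad on that degree is written viio.
With D in the bass the chord is in second inversion, so the figured bass is 64.

viio64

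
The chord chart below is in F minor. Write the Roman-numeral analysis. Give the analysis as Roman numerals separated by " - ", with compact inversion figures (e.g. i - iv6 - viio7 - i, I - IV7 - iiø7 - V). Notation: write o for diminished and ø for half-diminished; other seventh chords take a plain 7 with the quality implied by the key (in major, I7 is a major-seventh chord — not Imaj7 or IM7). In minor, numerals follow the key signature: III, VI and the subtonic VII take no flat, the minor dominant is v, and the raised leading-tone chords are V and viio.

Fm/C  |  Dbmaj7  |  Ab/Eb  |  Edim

i64 - VI7 - III64 - viio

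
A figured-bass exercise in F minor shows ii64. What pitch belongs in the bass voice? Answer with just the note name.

ii in F minor has root G; the chord is G-Bb-D.
The figure 64 means second inversion — the fifth is in the bass.

D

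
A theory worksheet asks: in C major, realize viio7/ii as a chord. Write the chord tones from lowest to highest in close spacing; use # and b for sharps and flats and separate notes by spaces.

C# E G Bb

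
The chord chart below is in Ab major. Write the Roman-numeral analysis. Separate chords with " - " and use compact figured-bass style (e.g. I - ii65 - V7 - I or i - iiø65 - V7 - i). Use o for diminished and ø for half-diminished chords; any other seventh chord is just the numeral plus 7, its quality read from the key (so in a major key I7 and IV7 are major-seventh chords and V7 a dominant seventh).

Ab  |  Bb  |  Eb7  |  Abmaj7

Ab: root Ab is the tonic; major triad there is I.
Bb is the secondary dominant of V (major triad on Bb): V/V.
Eb7: dominant seventh chord on Eb = scale degree 5 → V7.
Abmaj7: major seventh chord on Ab = scale degree 1 → I7.

I - V/V - V7 - I7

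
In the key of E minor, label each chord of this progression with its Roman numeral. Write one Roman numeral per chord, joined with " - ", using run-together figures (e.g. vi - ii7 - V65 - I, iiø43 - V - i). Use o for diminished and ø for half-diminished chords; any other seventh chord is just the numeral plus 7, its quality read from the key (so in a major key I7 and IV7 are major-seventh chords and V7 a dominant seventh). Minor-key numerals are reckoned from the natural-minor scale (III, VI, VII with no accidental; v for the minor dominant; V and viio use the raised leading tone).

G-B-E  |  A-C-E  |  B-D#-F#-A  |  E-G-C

G-B-E: root E is the tonic; minor triad there is i6.
A-C-E has root A, degree 4 in E minor, so iv.
B-D#-F#-A has root B, degree 5 in E minor, so V7.
E-G-C: root C is the submediant; major triad there is VI6.

i6 - iv - V7 - VI6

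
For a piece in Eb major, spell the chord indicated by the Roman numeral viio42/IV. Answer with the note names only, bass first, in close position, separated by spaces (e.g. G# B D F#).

Fb G Bb Db

viio42/IV is a secondary leading-tone chord. The target IV is Ab in Eb major; the applied chord is rooted a semitone below, on G.
Building a fully diminished seventh chord on G gives G-Bb-Db-Fb.
With the 42 figure the chord is in third inversion; from the bass Fb upward in close position it reads Fb-G-Bb-Db.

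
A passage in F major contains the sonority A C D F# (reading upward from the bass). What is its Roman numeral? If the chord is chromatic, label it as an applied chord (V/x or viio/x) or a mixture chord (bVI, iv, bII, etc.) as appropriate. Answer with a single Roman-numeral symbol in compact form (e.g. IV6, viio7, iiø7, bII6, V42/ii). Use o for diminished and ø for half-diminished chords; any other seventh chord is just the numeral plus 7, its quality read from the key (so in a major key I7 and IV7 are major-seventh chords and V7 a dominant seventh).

Stacked in thirds the chord is D-F#-A-C: a dominant seventh chord on D.
D is not a diatonic chord root with this quality in F major, but it lies a perfect fifth above G (ii), so the chord functions as an applied dominant of ii.
With A in the bass the chord is in second inversion, so the figured bass is 43.

V43/ii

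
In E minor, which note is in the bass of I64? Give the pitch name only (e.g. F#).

B

I in E minor has root E; the chord is E-G#-B.
The figure 64 means second inversion — the fifth is in the bass.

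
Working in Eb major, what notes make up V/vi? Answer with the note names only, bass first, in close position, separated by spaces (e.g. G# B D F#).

V/vi is a secondary dominant — the dominant triad of vi. vi in Eb major is C, so the applied chord's root is G, a perfect fifth above.
Building a major triad on G gives G-B-D.

G B D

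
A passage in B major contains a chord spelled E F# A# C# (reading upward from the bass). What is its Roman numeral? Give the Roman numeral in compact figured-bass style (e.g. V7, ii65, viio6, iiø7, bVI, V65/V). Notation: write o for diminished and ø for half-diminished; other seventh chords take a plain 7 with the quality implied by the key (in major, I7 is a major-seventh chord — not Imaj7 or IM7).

V42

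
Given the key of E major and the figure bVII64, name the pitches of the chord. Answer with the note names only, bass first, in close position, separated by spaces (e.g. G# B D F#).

A D F#

Scale degree 7 in E major is D#; lowering it a half step gives D. bVII64 is a major triad on the lowered seventh degree (the subtonic), borrowed from the parallel minor.
So the chord is D-F#-A, a major triad.
The figured bass 64 indicates second inversion, placing the fifth (A) in the bass: A-D-F#.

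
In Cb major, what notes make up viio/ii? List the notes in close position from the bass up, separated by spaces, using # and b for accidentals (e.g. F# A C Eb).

viio/ii is a secondary leading-tone chord. The target ii is Db in Cb major; the applied chord is rooted a semitone below, on C.
Building a diminished triad on C gives C-Eb-Gb.

C Eb Gb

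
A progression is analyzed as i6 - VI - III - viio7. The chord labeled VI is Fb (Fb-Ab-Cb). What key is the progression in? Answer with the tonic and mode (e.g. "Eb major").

Ab minor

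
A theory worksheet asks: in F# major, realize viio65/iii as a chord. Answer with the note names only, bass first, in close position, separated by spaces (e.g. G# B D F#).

B# D# F# G##

The slash marks an applied leading-tone chord: viio of iii. In F# major, iii is A#, so the leading tone to it is G##, a half step below.
Building a fully diminished seventh chord on G## gives G##-B#-D#-F#.
The figured bass 65 indicates first inversion, placing the third (B#) in the bass: B#-D#-F#-G##.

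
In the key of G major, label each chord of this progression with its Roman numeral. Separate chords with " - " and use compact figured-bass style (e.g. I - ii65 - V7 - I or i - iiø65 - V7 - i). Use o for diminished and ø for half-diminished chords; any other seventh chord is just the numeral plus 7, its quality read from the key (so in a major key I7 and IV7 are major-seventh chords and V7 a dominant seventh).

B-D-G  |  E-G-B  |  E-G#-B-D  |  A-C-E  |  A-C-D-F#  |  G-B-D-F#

B-D-G: root G is the tonic; major triad there is I6.
E-G-B: minor triad on E = scale degree 6 → vi.
E-G#-B-D: a dominant seventh chord on E, the applied dominant of ii → V7/ii.
A-C-E has root A, degree 2 in G major, so ii.
A-C-D-F#: root D is the dominant; dominant seventh chord there is V43.
G-B-D-F#: major seventh chord on G = scale degree 1 → I7.

I6 - vi - V7/ii - ii - V43 - I7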